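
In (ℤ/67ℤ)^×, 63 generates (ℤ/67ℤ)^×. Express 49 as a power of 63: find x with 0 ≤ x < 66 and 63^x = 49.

Baby-step giant-step with m = ceil(sqrt(66)) = 9.
Baby table (63^j mod 67 for j=0..8):
  0:1  1:63  2:16  3:3  4:55  5:48  6:9  7:31
  8:10
Giant step factor: 63^(-9) ≡ 5 (mod 67).
Scan 49·5^i mod 67 for i = 0, 1, …:
  i=0: 49   i=1: 44   i=2: 19   i=3: 28
  i=4: 6   i=5: 30   i=6: 16
Match at i=6, j=2: x = 6·9 + 2 = 56.

56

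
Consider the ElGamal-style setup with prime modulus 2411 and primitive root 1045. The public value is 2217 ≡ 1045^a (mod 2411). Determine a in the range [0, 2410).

Baby-step giant-step with m = ceil(sqrt(2410)) = 50.
Baby table (1045^j mod 2411 for j=0..49):
  0:1  1:1045  2:2253  3:1249  4:854  5:360  6:84  7:984
  8:1194  9:1243  10:1817  11:1308  12:2234  13:682  14:1445  15:739
  16:735  17:1377  18:2009  19:1835  20:830  21:1801  22:1465  23:2351
  24:2397  25:2247  26:2212  27:1802  28:99  29:2193  30:1235  31:690
  32:161  33:1886  34:1083  35:976  36:67  37:96  38:1469  39:1709
  40:1765  41:10  42:806  43:831  44:435  45:1307  46:1189  47:840
  48:196  49:2296
Giant step factor: 1045^(-50) ≡ 1183 (mod 2411).
Scan 2217·1183^i mod 2411 for i = 0, 1, …:
  i=0: 2217   i=1: 1954   i=2: 1844   i=3: 1908
  i=4: 468   i=5: 1525   i=6: 647   i=7: 1114
  i=8: 1456   i=9: 994     …   i=16: 2246
  i=17: 96
Match at i=17, j=37: a = 17·50 + 37 = 887.

887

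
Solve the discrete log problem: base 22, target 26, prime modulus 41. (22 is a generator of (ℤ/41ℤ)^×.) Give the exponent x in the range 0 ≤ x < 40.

Successive powers of 22 modulo 41:
  22^0=1  22^1=22  22^2=33  22^3=29  22^4=23  22^5=14
  22^6=21  22^7=11  22^8=37  22^9=35  22^10=32  22^11=7
  22^12=31  22^13=26
So 22^13 ≡ 26 (mod 41), giving x = 13.

13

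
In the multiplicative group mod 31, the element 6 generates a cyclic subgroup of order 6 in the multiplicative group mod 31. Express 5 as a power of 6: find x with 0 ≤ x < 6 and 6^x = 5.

2

Successive powers of 6 modulo 31:
  6^0=1  6^1=6  6^2=5
So 6^2 ≡ 5 (mod 31), giving x = 2.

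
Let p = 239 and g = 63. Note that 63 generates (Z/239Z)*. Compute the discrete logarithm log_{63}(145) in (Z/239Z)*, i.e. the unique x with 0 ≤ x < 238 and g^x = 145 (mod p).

2

Successive powers of 63 modulo 239:
  63^0=1  63^1=63  63^2=145
So 63^2 ≡ 145 (mod 239), giving x = 2.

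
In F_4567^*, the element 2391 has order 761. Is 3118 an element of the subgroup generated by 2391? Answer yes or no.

3118 ∈ ⟨2391⟩ iff 3118^761 ≡ 1 (mod 4567), since |⟨2391⟩| = 761.
3118^761 mod 4567 = 1.
Since 1 = 1, 3118 lies in the subgroup.

yes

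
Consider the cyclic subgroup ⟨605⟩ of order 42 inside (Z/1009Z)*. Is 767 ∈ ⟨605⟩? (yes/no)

yes

767 ∈ ⟨605⟩ iff 767^42 ≡ 1 (mod 1009), since |⟨605⟩| = 42.
767^42 mod 1009 = 1.
Since 1 = 1, 767 lies in the subgroup.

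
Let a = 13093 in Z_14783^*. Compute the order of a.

7391

The order of 13093 must divide p − 1 = 14782 = 2 · 19 · 389.
Divisors: 1, 2, 19, 38, 389, 778, 7391, 14782.
Check each in increasing order: 13093^1 ≡ 13093;  13093^2 ≡ 2981;  13093^19 ≡ 14361;  13093^38 ≡ 688;  13093^389 ≡ 11021;  13093^778 ≡ 5313;  13093^7391 ≡ 1.
Smallest exponent giving 1 is 7391.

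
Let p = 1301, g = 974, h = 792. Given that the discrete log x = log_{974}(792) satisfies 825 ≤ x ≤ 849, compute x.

831

Compute 974^825 mod 1301 = 57, then multiply by 974 repeatedly:
  974^825=57  974^826=876  974^827=1069  974^828=406  974^829=1241
  974^830=105  974^831=792
Found 792 at exponent 831.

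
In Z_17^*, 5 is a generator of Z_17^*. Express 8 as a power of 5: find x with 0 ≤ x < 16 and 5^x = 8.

Successive powers of 5 modulo 17:
  5^0=1  5^1=5  5^2=8
So 5^2 ≡ 8 (mod 17), giving x = 2.

2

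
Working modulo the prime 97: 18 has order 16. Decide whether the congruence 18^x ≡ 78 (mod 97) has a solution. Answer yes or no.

no

⟨18⟩ has order 16; its elements mod 97 are {1, 8, 12, 18, 22, 27, 33, 47, 50, 64, 70, 75, 79, 85, 89, 96}.
78 is not in this set.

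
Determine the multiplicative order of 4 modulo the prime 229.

38

The order of 4 must divide p − 1 = 228 = 2^2 · 3 · 19.
Divisors: 1, 2, 3, 4, 6, 12, 19, 38, 57, 76, 114, 228.
Check each in increasing order: 4^1 ≡ 4;  4^2 ≡ 16;  4^3 ≡ 64;  4^4 ≡ 27;  4^6 ≡ 203;  4^12 ≡ 218;  4^19 ≡ 228;  4^38 ≡ 1.
Smallest exponent giving 1 is 38.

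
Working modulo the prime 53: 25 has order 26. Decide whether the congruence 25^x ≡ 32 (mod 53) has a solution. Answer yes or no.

no

32 ∈ ⟨25⟩ iff 32^26 ≡ 1 (mod 53), since |⟨25⟩| = 26.
32^26 mod 53 = 52.
Since 52 ≠ 1, 32 does not lie in the subgroup.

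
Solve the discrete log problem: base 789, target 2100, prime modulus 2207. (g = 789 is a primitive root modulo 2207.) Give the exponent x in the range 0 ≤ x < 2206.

Baby-step giant-step with m = ceil(sqrt(2206)) = 47.
Baby table (789^j mod 2207 for j=0..46):
  0:1  1:789  2:147  3:1219  4:1746  5:426  6:650  7:826
  8:649  9:37  10:502  11:1025  12:963  13:599  14:313  15:1980
  16:1871  17:1943  18:1369  19:918  20:406  21:319  22:93  23:546
  24:429  25:810  26:1267  27:2099  28:861  29:1780  30:768  31:1234
  32:339  33:424  34:1279  35:532  36:418  37:959  38:1857  39:1932
  40:1518  41:1508  42:239  43:976  44:2028  45:17  46:171
Giant step factor: 789^(-47) ≡ 1882 (mod 2207).
Scan 2100·1882^i mod 2207 for i = 0, 1, …:
  i=0: 2100   i=1: 1670   i=2: 172   i=3: 1482
  i=4: 1683   i=5: 361   i=6: 1853   i=7: 286
  i=8: 1951   i=9: 1541     …   i=39: 528
  i=40: 546
Match at i=40, j=23: x = 40·47 + 23 = 1903.

1903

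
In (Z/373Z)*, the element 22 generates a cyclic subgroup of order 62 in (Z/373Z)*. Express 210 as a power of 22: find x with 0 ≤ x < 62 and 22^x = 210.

7

Baby-step giant-step with m = ceil(sqrt(62)) = 8.
Baby table (22^j mod 373 for j=0..7):
  0:1  1:22  2:111  3:204  4:12  5:264  6:213  7:210
Giant step factor: 22^(-8) ≡ 215 (mod 373).
Scan 210·215^i mod 373 for i = 0, 1, …:
  i=0: 210
Match at i=0, j=7: x = 0·8 + 7 = 7.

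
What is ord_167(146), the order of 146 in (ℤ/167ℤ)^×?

166

The order of 146 must divide p − 1 = 166 = 2 · 83.
Divisors: 1, 2, 83, 166.
Check each in increasing order: 146^1 ≡ 146;  146^2 ≡ 107;  146^83 ≡ 166;  146^166 ≡ 1.
Smallest exponent giving 1 is 166.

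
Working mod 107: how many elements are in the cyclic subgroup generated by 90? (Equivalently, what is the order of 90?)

The order of 90 must divide p − 1 = 106 = 2 · 53.
Divisors: 1, 2, 53, 106.
Check each in increasing order: 90^1 ≡ 90;  90^2 ≡ 75;  90^53 ≡ 1.
Smallest exponent giving 1 is 53.

53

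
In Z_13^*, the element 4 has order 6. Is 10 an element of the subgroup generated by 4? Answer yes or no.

yes

⟨4⟩ has order 6; its elements mod 13 are {1, 3, 4, 9, 10, 12}.
10 is in this set.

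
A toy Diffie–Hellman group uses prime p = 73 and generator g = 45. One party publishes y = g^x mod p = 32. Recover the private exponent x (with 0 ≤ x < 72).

Baby-step giant-step with m = ceil(sqrt(72)) = 9.
Baby table (45^j mod 73 for j=0..8):
  0:1  1:45  2:54  3:21  4:69  5:39  6:3  7:62
  8:16
Giant step factor: 45^(-9) ≡ 51 (mod 73).
Scan 32·51^i mod 73 for i = 0, 1, …:
  i=0: 32   i=1: 26   i=2: 12   i=3: 28
  i=4: 41   i=5: 47   i=6: 61   i=7: 45
Match at i=7, j=1: x = 7·9 + 1 = 64.

64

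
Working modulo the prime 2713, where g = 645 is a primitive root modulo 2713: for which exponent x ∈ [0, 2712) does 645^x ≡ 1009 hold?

474

Baby-step giant-step with m = ceil(sqrt(2712)) = 53.
Baby table (645^j mod 2713 for j=0..52):
  0:1  1:645  2:936  3:1434  4:2510  5:2002  6:2615  7:1902
  8:514  9:544  10:903  11:1853  12:1465  13:801  14:1175  15:948
  16:1035  17:177  18:219  19:179  20:1509  21:2051  22:1664  23:1645
  24:242  25:1449  26:1333  27:2477  28:2421  29:1570  30:701  31:1787
  32:2303  33:1424  34:1486  35:781  36:1840  37:1219  38:2198  39:1524
  40:874  41:2139  42:1451  43:2623  44:1636  45:2576  46:1164  47:1992
  48:1591  49:681  50:2452  51:2574  52:2587
Giant step factor: 645^(-53) ≡ 520 (mod 2713).
Scan 1009·520^i mod 2713 for i = 0, 1, …:
  i=0: 1009   i=1: 1071   i=2: 755   i=3: 1928
  i=4: 1463   i=5: 1120   i=6: 1818   i=7: 1236
  i=8: 2452
Match at i=8, j=50: x = 8·53 + 50 = 474.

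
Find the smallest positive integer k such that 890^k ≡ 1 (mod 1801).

30

The order of 890 must divide p − 1 = 1800 = 2^3 · 3^2 · 5^2.
Divisors: 1, 2, 3, 4, 5, 6, 8, 9, 10, 12, 15, 18, 20, 24, 25, 30, 36, 40, 45, 50, 60, 72, 75, 90, 100, 120, 150, 180, 200, 225, 300, 360, 450, 600, 900, 1800.
Check each in increasing order: 890^1 ≡ 890;  890^2 ≡ 1461;  890^3 ≡ 1769;  890^4 ≡ 336;  890^5 ≡ 74;  890^6 ≡ 1024;  890^8 ≡ 1234;  890^9 ≡ 1451;  890^10 ≡ 73;  890^12 ≡ 394;  890^15 ≡ 1800;  890^18 ≡ 32;  890^20 ≡ 1727;  890^24 ≡ 350;  890^25 ≡ 1728;  890^30 ≡ 1.
Smallest exponent giving 1 is 30.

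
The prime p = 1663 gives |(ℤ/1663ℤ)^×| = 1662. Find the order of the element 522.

The order of 522 must divide p − 1 = 1662 = 2 · 3 · 277.
Divisors: 1, 2, 3, 6, 277, 554, 831, 1662.
Check each in increasing order: 522^1 ≡ 522;  522^2 ≡ 1415;  522^3 ≡ 258;  522^6 ≡ 44;  522^277 ≡ 1662;  522^554 ≡ 1.
Smallest exponent giving 1 is 554.

554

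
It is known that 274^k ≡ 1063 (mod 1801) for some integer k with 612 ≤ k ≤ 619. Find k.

Compute 274^612 mod 1801 = 1604, then multiply by 274 repeatedly:
  274^612=1604  274^613=52  274^614=1641  274^615=1185  274^616=510
  274^617=1063
Found 1063 at exponent 617.

617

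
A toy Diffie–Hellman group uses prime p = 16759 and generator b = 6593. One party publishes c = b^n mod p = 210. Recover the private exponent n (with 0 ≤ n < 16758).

Baby-step giant-step with m = ceil(sqrt(16758)) = 130.
Baby table (6593^j mod 16759 for j=0..129):
  0:1  1:6593  2:11562  3:8334  4:10060  5:10217  6:6260  7:11522
  8:12758  9:73  10:12037  11:6076  12:5058  13:13743  14:8445  15:4487
  16:3156  17:9589  18:5329  19:7233  20:7814  21:536  22:14458  23:13161
  24:9130  25:12521  26:12878  27:3560  28:8480  29:616  30:5610  31:16376
  32:5490  33:12889  34:9047  35:1590  36:8495  37:15716  38:11450  39:7314
  40:5559  41:15313  42:2393  43:6830  44:15516  45:52  46:7656  47:14659
  48:14393  49:3591  50:11755  51:7099  52:12579  53:9815  54:3796  55:5841
  56:14290  57:11631  58:10758  59:3406  60:15457  61:13281  62:12617  63:8964
  64:7418  65:4112  66:11113  67:14420  68:14012  69:5508  70:14250  71:16055
  72:771  73:5226  74:15273  75:6817  76:13602  77:577  78:16627  79:1192
  80:15644  81:6006  82:12800  83:8835  84:11630  85:4165  86:8603  87:7123
  88:3221  89:2400  90:2704  91:12655  92:8113  93:11040  94:2383  95:7936
  96:450  97:507  98:7610  99:13043  100:2070  101:5684  102:1488  103:6369
  104:9522  105:16091  106:3493  107:2483  108:13635  109:279  110:12716  111:8070
  112:12444  113:7987  114:1513  115:3604  116:13669  117:6574  118:3608  119:6523
  120:2545  121:3426  122:13245  123:9895  124:11707  125:9056  126:10650  127:11999
  128:6927  129:1436
Giant step factor: 6593^(-130) ≡ 599 (mod 16759).
Scan 210·599^i mod 16759 for i = 0, 1, …:
  i=0: 210   i=1: 8477   i=2: 16505   i=3: 15444
  i=4: 16747   i=5: 9571   i=6: 1451   i=7: 14440
  i=8: 1916   i=9: 8072     …   i=32: 7876
  i=33: 8445
Match at i=33, j=14: n = 33·130 + 14 = 4304.

4304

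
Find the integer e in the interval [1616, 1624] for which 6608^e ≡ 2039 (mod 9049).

1616

Compute 6608^1616 mod 9049 = 2039, then multiply by 6608 repeatedly:
  6608^1616=2039
Found 2039 at exponent 1616.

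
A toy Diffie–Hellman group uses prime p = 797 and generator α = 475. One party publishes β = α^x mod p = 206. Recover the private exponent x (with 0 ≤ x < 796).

Baby-step giant-step with m = ceil(sqrt(796)) = 29.
Baby table (475^j mod 797 for j=0..28):
  0:1  1:475  2:74  3:82  4:694  5:489  6:348  7:321
  8:248  9:641  10:21  11:411  12:757  13:128  14:228  15:705
  16:135  17:365  18:426  19:709  20:441  21:661  22:754  23:297
  24:6  25:459  26:444  27:492  28:179
Giant step factor: 475^(-29) ≡ 706 (mod 797).
Scan 206·706^i mod 797 for i = 0, 1, …:
  i=0: 206   i=1: 382   i=2: 306   i=3: 49
  i=4: 323   i=5: 96   i=6: 31   i=7: 367
  i=8: 77   i=9: 166     …   i=24: 363
  i=25: 441
Match at i=25, j=20: x = 25·29 + 20 = 745.

745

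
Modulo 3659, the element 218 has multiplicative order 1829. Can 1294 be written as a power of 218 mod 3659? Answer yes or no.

1294 ∈ ⟨218⟩ iff 1294^1829 ≡ 1 (mod 3659), since |⟨218⟩| = 1829.
1294^1829 mod 3659 = 1.
Since 1 = 1, 1294 lies in the subgroup.

yes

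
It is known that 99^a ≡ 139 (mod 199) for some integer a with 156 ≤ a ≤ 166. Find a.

162

Compute 99^156 mod 199 = 140, then multiply by 99 repeatedly:
  99^156=140  99^157=129  99^158=35  99^159=82  99^160=158
  99^161=120  99^162=139
Found 139 at exponent 162.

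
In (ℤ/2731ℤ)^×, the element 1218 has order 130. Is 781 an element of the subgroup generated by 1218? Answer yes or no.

781 ∈ ⟨1218⟩ iff 781^130 ≡ 1 (mod 2731), since |⟨1218⟩| = 130.
781^130 mod 2731 = 1.
Since 1 = 1, 781 lies in the subgroup.

yes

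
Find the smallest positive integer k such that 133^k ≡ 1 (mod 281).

280

The order of 133 must divide p − 1 = 280 = 2^3 · 5 · 7.
Divisors: 1, 2, 4, 5, 7, 8, 10, 14, 20, 28, 35, 40, 56, 70, 140, 280.
Check each in increasing order: 133^1 ≡ 133;  133^2 ≡ 267;  133^4 ≡ 196;  133^5 ≡ 216;  133^7 ≡ 67;  133^8 ≡ 200;  133^10 ≡ 10;  133^14 ≡ 274;  133^20 ≡ 100;  133^28 ≡ 49;  133^35 ≡ 192;  133^40 ≡ 165;  133^56 ≡ 153;  133^70 ≡ 53;  133^140 ≡ 280;  133^280 ≡ 1.
Smallest exponent giving 1 is 280.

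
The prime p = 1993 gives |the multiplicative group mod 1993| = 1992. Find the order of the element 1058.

498

The order of 1058 must divide p − 1 = 1992 = 2^3 · 3 · 83.
Divisors: 1, 2, 3, 4, 6, 8, 12, 24, 83, 166, 249, 332, 498, 664, 996, 1992.
Check each in increasing order: 1058^1 ≡ 1058;  1058^2 ≡ 1291;  1058^3 ≡ 673;  1058^4 ≡ 533;  1058^6 ≡ 518;  1058^8 ≡ 1083;  1058^12 ≡ 1262;  1058^24 ≡ 237;  1058^83 ≡ 1681;  1058^166 ≡ 1680;  1058^249 ≡ 1992;  1058^332 ≡ 312;  1058^498 ≡ 1.
Smallest exponent giving 1 is 498.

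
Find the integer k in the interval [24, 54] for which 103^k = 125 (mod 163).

Compute 103^24 mod 163 = 61, then multiply by 103 repeatedly:
  103^24=61  103^25=89  103^26=39  103^27=105  103^28=57
  103^29=3  103^30=146  103^31=42  103^32=88  103^33=99
  103^34=91  103^35=82  103^36=133  103^37=7  103^38=69
  103^39=98  103^40=151  103^41=68  103^42=158  103^43=137
  103^44=93  103^45=125
Found 125 at exponent 45.

45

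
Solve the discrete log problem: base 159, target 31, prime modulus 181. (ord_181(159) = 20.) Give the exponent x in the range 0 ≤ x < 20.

Successive powers of 159 modulo 181:
  159^0=1  159^1=159  159^2=122  159^3=31
So 159^3 ≡ 31 (mod 181), giving x = 3.

3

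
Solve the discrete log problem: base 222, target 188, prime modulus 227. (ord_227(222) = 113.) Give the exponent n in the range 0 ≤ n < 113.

20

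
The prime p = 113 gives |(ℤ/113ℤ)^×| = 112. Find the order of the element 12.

The order of 12 must divide p − 1 = 112 = 2^4 · 7.
Divisors: 1, 2, 4, 7, 8, 14, 16, 28, 56, 112.
Check each in increasing order: 12^1 ≡ 12;  12^2 ≡ 31;  12^4 ≡ 57;  12^7 ≡ 73;  12^8 ≡ 85;  12^14 ≡ 18;  12^16 ≡ 106;  12^28 ≡ 98;  12^56 ≡ 112;  12^112 ≡ 1.
Smallest exponent giving 1 is 112.

112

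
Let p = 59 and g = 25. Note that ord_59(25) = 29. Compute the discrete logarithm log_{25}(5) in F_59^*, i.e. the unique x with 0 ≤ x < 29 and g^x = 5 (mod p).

15

Successive powers of 25 modulo 59:
  25^0=1  25^1=25  25^2=35  25^3=49  25^4=45  25^5=4
  25^6=41  25^7=22  25^8=19  25^9=3  25^10=16  25^11=46
  25^12=29  25^13=17  25^14=12  25^15=5
So 25^15 ≡ 5 (mod 59), giving x = 15.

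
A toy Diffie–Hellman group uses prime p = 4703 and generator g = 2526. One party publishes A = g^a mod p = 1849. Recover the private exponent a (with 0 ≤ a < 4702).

182

Baby-step giant-step with m = ceil(sqrt(4702)) = 69.
Baby table (2526^j mod 4703 for j=0..68):
  0:1  1:2526  2:3408  3:2118  4:2757  5:3742  6:3965  7:2903
  8:1001  9:3015  10:1733  11:3768  12:3799  13:2154  14:4336  15:4152
  16:262  17:3392  18:4029  19:4665  20:2775  21:2180  22:4170  23:3403
  24:3597  25:4529  26:2558  27:4289  28:3005  29:4691  30:2609  31:1431
  32:2802  33:4540  34:2126  35:4153  36:2788  37:2097  38:1444  39:2719
  40:1814  41:1442  42:2370  43:4404  44:1909  45:1559  46:1623  47:3385
  48:456  49:4324  50:2058  51:1693  52:1491  53:3866  54:2088  55:2225
  56:265  57:1564  58:144  59:1613  60:1640  61:4000  62:1956  63:2706
  64:1897  65:4168  66:3054  67:1484  68:293
Giant step factor: 2526^(-69) ≡ 3925 (mod 4703).
Scan 1849·3925^i mod 4703 for i = 0, 1, …:
  i=0: 1849   i=1: 596   i=2: 1909
Match at i=2, j=44: a = 2·69 + 44 = 182.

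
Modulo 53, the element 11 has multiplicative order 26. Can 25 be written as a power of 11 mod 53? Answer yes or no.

25 ∈ ⟨11⟩ iff 25^26 ≡ 1 (mod 53), since |⟨11⟩| = 26.
25^26 mod 53 = 1.
Since 1 = 1, 25 lies in the subgroup.

yes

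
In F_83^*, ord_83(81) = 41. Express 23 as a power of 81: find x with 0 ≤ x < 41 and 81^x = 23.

19

Baby-step giant-step with m = ceil(sqrt(41)) = 7.
Baby table (81^j mod 83 for j=0..6):
  0:1  1:81  2:4  3:75  4:16  5:51  6:64
Giant step factor: 81^(-7) ≡ 59 (mod 83).
Scan 23·59^i mod 83 for i = 0, 1, …:
  i=0: 23   i=1: 29   i=2: 51
Match at i=2, j=5: x = 2·7 + 5 = 19.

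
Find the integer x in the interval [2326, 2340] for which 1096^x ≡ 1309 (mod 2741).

2333

Compute 1096^2326 mod 2741 = 501, then multiply by 1096 repeatedly:
  1096^2326=501  1096^2327=896  1096^2328=738  1096^2329=253  1096^2330=447
  1096^2331=2014  1096^2332=839  1096^2333=1309
Found 1309 at exponent 2333.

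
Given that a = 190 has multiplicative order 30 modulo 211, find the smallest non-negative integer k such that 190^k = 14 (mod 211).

10

Successive powers of 190 modulo 211:
  190^0=1  190^1=190  190^2=19  190^3=23  190^4=150  190^5=15
  190^6=107  190^7=74  190^8=134  190^9=140  190^10=14
So 190^10 ≡ 14 (mod 211), giving k = 10.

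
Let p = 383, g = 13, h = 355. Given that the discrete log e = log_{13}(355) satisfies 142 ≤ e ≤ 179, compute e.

Compute 13^142 mod 383 = 263, then multiply by 13 repeatedly:
  13^142=263  13^143=355
Found 355 at exponent 143.

143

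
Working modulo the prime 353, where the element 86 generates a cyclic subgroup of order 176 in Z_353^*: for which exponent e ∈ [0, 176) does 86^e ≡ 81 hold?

122

Baby-step giant-step with m = ceil(sqrt(176)) = 14.
Baby table (86^j mod 353 for j=0..13):
  0:1  1:86  2:336  3:303  4:289  5:144  6:29  7:23
  8:213  9:315  10:262  11:293  12:135  13:314
Giant step factor: 86^(-14) ≡ 351 (mod 353).
Scan 81·351^i mod 353 for i = 0, 1, …:
  i=0: 81   i=1: 191   i=2: 324   i=3: 58
  i=4: 237   i=5: 232   i=6: 242   i=7: 222
  i=8: 262
Match at i=8, j=10: e = 8·14 + 10 = 122.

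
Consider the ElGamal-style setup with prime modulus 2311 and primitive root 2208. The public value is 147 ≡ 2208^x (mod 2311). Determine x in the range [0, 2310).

1111

Baby-step giant-step with m = ceil(sqrt(2310)) = 49.
Baby table (2208^j mod 2311 for j=0..48):
  0:1  1:2208  2:1365  3:376  4:559  5:198  6:405  7:2194
  8:496  9:2065  10:2228  11:1616  12:2255  13:1146  14:2134  15:2054
  16:1050  17:467  18:430  19:1930  20:2267  21:2221  22:26  23:1944
  24:825  25:532  26:668  27:526  28:1286  29:1580  30:1341  31:537
  32:153  33:418  34:855  35:2064  36:20  37:251  38:1879  39:587
  40:1936  41:1649  42:1167  43:2282  44:676  45:2013  46:651  47:2277
  48:1191
Giant step factor: 2208^(-49) ≡ 1715 (mod 2311).
Scan 147·1715^i mod 2311 for i = 0, 1, …:
  i=0: 147   i=1: 206   i=2: 2018   i=3: 1303
  i=4: 2219   i=5: 1679   i=6: 2290   i=7: 961
  i=8: 372   i=9: 144     …   i=21: 1465
  i=22: 418
Match at i=22, j=33: x = 22·49 + 33 = 1111.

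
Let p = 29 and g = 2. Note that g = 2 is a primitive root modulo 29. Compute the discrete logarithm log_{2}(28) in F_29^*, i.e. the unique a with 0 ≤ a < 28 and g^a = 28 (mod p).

14

Successive powers of 2 modulo 29:
  2^0=1  2^1=2  2^2=4  2^3=8  2^4=16  2^5=3
  2^6=6  2^7=12  2^8=24  2^9=19  2^10=9  2^11=18
  2^12=7  2^13=14  2^14=28
So 2^14 ≡ 28 (mod 29), giving a = 14.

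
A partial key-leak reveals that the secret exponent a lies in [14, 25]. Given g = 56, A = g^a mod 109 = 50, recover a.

23

Compute 56^14 mod 109 = 88, then multiply by 56 repeatedly:
  56^14=88  56^15=23  56^16=89  56^17=79  56^18=64
  56^19=96  56^20=35  56^21=107  56^22=106  56^23=50
Found 50 at exponent 23.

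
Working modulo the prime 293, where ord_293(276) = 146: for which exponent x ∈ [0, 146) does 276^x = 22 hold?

Baby-step giant-step with m = ceil(sqrt(146)) = 13.
Baby table (276^j mod 293 for j=0..12):
  0:1  1:276  2:289  3:68  4:16  5:21  6:229  7:209
  8:256  9:43  10:148  11:121  12:287
Giant step factor: 276^(-13) ≡ 158 (mod 293).
Scan 22·158^i mod 293 for i = 0, 1, …:
  i=0: 22   i=1: 253   i=2: 126   i=3: 277
  i=4: 109   i=5: 228   i=6: 278   i=7: 267
  i=8: 287
Match at i=8, j=12: x = 8·13 + 12 = 116.

116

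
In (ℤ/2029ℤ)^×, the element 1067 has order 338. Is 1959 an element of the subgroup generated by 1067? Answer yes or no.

no

1959 ∈ ⟨1067⟩ iff 1959^338 ≡ 1 (mod 2029), since |⟨1067⟩| = 338.
1959^338 mod 2029 = 975.
Since 975 ≠ 1, 1959 does not lie in the subgroup.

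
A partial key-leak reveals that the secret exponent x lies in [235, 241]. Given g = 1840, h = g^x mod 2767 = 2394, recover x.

Compute 1840^235 mod 2767 = 1505, then multiply by 1840 repeatedly:
  1840^235=1505  1840^236=2200  1840^237=2646  1840^238=1487  1840^239=2284
  1840^240=2254  1840^241=2394
Found 2394 at exponent 241.

241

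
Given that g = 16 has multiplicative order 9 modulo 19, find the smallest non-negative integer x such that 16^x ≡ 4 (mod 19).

5

Successive powers of 16 modulo 19:
  16^0=1  16^1=16  16^2=9  16^3=11  16^4=5  16^5=4
So 16^5 ≡ 4 (mod 19), giving x = 5.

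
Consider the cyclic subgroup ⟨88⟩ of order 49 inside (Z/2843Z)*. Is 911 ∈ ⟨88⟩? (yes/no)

yes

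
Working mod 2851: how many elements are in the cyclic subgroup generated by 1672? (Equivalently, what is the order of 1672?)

1425

The order of 1672 must divide p − 1 = 2850 = 2 · 3 · 5^2 · 19.
Divisors: 1, 2, 3, 5, 6, 10, 15, 19, 25, 30, 38, 50, 57, 75, 95, 114, 150, 190, 285, 475, 570, 950, 1425, 2850.
Check each in increasing order: 1672^1 ≡ 1672;  1672^2 ≡ 1604;  1672^3 ≡ 1948;  1672^5 ≡ 2747;  1672^6 ≡ 23;  1672^10 ≡ 2263;  1672^15 ≡ 1281;  1672^19 ≡ 1339;  1672^25 ≡ 2287;  1672^30 ≡ 1636;  1672^38 ≡ 2493;  1672^50 ≡ 1635;  1672^57 ≡ 2457;  1672^75 ≡ 1584;  1672^95 ≡ 1353;  1672^114 ≡ 1282;  1672^150 ≡ 176;  1672^190 ≡ 267;  1672^285 ≡ 2025;  1672^475 ≡ 1836;  1672^570 ≡ 887;  1672^950 ≡ 1014;  1672^1425 ≡ 1.
Smallest exponent giving 1 is 1425.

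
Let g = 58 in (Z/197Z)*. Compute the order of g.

196

The order of 58 must divide p − 1 = 196 = 2^2 · 7^2.
Divisors: 1, 2, 4, 7, 14, 28, 49, 98, 196.
Check each in increasing order: 58^1 ≡ 58;  58^2 ≡ 15;  58^4 ≡ 28;  58^7 ≡ 129;  58^14 ≡ 93;  58^28 ≡ 178;  58^49 ≡ 183;  58^98 ≡ 196;  58^196 ≡ 1.
Smallest exponent giving 1 is 196.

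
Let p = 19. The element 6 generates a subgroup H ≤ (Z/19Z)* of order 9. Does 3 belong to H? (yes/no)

⟨6⟩ has order 9; its elements mod 19 are {1, 4, 5, 6, 7, 9, 11, 16, 17}.
3 is not in this set.

no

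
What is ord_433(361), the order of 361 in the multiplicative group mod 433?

The order of 361 must divide p − 1 = 432 = 2^4 · 3^3.
Divisors: 1, 2, 3, 4, 6, 8, 9, 12, 16, 18, 24, 27, 36, 48, 54, 72, 108, 144, 216, 432.
Check each in increasing order: 361^1 ≡ 361;  361^2 ≡ 421;  361^3 ≡ 431;  361^4 ≡ 144;  361^6 ≡ 4;  361^8 ≡ 385;  361^9 ≡ 425;  361^12 ≡ 16;  361^16 ≡ 139;  361^18 ≡ 64;  361^24 ≡ 256;  361^27 ≡ 354;  361^36 ≡ 199;  361^48 ≡ 153;  361^54 ≡ 179;  361^72 ≡ 198;  361^108 ≡ 432;  361^144 ≡ 234;  361^216 ≡ 1.
Smallest exponent giving 1 is 216.

216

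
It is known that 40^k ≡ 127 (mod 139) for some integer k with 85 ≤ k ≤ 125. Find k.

116

Compute 40^85 mod 139 = 115, then multiply by 40 repeatedly:
  40^85=115  40^86=13  40^87=103  40^88=89  40^89=85
  40^90=64  40^91=58  40^92=96  40^93=87  40^94=5
  40^95=61  40^96=77  40^97=22  40^98=46  40^99=33
  40^100=69  40^101=119  40^102=34  40^103=109  40^104=51
  40^105=94  40^106=7  40^107=2  40^108=80  40^109=3
  40^110=120  40^111=74  40^112=41  40^113=111  40^114=131
  40^115=97  40^116=127
Found 127 at exponent 116.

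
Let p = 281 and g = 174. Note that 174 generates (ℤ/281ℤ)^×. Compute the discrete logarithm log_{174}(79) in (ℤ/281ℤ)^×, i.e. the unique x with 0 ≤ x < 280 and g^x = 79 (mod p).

40

Baby-step giant-step with m = ceil(sqrt(280)) = 17.
Baby table (174^j mod 281 for j=0..16):
  0:1  1:174  2:209  3:117  4:126  5:6  6:201  7:130
  8:140  9:194  10:36  11:82  12:218  13:278  14:40  15:216
  16:211
Giant step factor: 174^(-17) ≡ 84 (mod 281).
Scan 79·84^i mod 281 for i = 0, 1, …:
  i=0: 79   i=1: 173   i=2: 201
Match at i=2, j=6: x = 2·17 + 6 = 40.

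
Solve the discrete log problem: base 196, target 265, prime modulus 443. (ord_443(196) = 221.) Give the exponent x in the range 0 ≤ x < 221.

132

Baby-step giant-step with m = ceil(sqrt(221)) = 15.
Baby table (196^j mod 443 for j=0..14):
  0:1  1:196  2:318  3:308  4:120  5:41  6:62  7:191
  8:224  9:47  10:352  11:327  12:300  13:324  14:155
Giant step factor: 196^(-15) ≡ 244 (mod 443).
Scan 265·244^i mod 443 for i = 0, 1, …:
  i=0: 265   i=1: 425   i=2: 38   i=3: 412
  i=4: 410   i=5: 365   i=6: 17   i=7: 161
  i=8: 300
Match at i=8, j=12: x = 8·15 + 12 = 132.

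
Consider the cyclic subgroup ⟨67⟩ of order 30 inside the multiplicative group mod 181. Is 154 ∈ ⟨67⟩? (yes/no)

154 ∈ ⟨67⟩ iff 154^30 ≡ 1 (mod 181), since |⟨67⟩| = 30.
154^30 mod 181 = 1.
Since 1 = 1, 154 lies in the subgroup.

yes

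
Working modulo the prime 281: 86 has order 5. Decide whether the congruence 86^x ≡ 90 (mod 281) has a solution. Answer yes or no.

yes

⟨86⟩ has order 5; its elements mod 281 are {1, 86, 90, 153, 232}.
90 is in this set.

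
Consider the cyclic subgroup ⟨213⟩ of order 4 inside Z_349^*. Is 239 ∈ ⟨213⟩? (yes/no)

no

239 ∈ ⟨213⟩ iff 239^4 ≡ 1 (mod 349), since |⟨213⟩| = 4.
239^4 mod 349 = 312.
Since 312 ≠ 1, 239 does not lie in the subgroup.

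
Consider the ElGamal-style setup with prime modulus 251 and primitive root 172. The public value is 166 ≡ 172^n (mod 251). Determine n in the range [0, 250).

Baby-step giant-step with m = ceil(sqrt(250)) = 16.
Baby table (172^j mod 251 for j=0..15):
  0:1  1:172  2:217  3:176  4:152  5:40  6:103  7:146
  8:12  9:56  10:94  11:104  12:67  13:229  14:232  15:246
Giant step factor: 172^(-16) ≡ 190 (mod 251).
Scan 166·190^i mod 251 for i = 0, 1, …:
  i=0: 166   i=1: 165   i=2: 226   i=3: 19
  i=4: 96   i=5: 168   i=6: 43   i=7: 138
  i=8: 116   i=9: 203   i=10: 167   i=11: 104
Match at i=11, j=11: n = 11·16 + 11 = 187.

187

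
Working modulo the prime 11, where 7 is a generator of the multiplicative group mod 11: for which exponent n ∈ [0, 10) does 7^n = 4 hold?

Successive powers of 7 modulo 11:
  7^0=1  7^1=7  7^2=5  7^3=2  7^4=3  7^5=10
  7^6=4
So 7^6 ≡ 4 (mod 11), giving n = 6.

6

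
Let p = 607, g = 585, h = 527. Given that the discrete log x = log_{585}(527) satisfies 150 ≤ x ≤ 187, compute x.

162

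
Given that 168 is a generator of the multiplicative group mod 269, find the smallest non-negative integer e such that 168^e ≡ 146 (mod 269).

Baby-step giant-step with m = ceil(sqrt(268)) = 17.
Baby table (168^j mod 269 for j=0..16):
  0:1  1:168  2:248  3:238  4:172  5:113  6:154  7:48
  8:263  9:68  10:126  11:186  12:44  13:129  14:152  15:250
  16:36
Giant step factor: 168^(-17) ≡ 209 (mod 269).
Scan 146·209^i mod 269 for i = 0, 1, …:
  i=0: 146   i=1: 117   i=2: 243   i=3: 215
  i=4: 12   i=5: 87   i=6: 160   i=7: 84
  i=8: 71   i=9: 44
Match at i=9, j=12: e = 9·17 + 12 = 165.

165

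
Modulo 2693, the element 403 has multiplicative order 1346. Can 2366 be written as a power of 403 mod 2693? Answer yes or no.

2366 ∈ ⟨403⟩ iff 2366^1346 ≡ 1 (mod 2693), since |⟨403⟩| = 1346.
2366^1346 mod 2693 = 1.
Since 1 = 1, 2366 lies in the subgroup.

yes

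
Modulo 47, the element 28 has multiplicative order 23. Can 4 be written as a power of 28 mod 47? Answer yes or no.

⟨28⟩ has order 23; its elements mod 47 are {1, 2, 3, 4, 6, 7, 8, 9, 12, 14, 16, 17, 18, 21, 24, 25, 27, 28, 32, 34, 36, 37, 42}.
4 is in this set.

yes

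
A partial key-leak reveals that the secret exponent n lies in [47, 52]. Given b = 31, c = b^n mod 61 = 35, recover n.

49

Compute 31^47 mod 61 = 18, then multiply by 31 repeatedly:
  31^47=18  31^48=9  31^49=35
Found 35 at exponent 49.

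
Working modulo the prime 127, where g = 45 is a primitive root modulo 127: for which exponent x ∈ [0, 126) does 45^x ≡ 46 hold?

Baby-step giant-step with m = ceil(sqrt(126)) = 12.
Baby table (45^j mod 127 for j=0..11):
  0:1  1:45  2:120  3:66  4:49  5:46  6:38  7:59
  8:115  9:95  10:84  11:97
Giant step factor: 45^(-12) ≡ 100 (mod 127).
Scan 46·100^i mod 127 for i = 0, 1, …:
  i=0: 46
Match at i=0, j=5: x = 0·12 + 5 = 5.

5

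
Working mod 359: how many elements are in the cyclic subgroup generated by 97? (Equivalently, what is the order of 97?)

358

The order of 97 must divide p − 1 = 358 = 2 · 179.
Divisors: 1, 2, 179, 358.
Check each in increasing order: 97^1 ≡ 97;  97^2 ≡ 75;  97^179 ≡ 358;  97^358 ≡ 1.
Smallest exponent giving 1 is 358.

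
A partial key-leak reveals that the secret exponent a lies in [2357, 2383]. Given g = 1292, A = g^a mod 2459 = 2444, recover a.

Compute 1292^2357 mod 2459 = 1871, then multiply by 1292 repeatedly:
  1292^2357=1871  1292^2358=135  1292^2359=2290  1292^2360=503  1292^2361=700
  1292^2362=1947  1292^2363=2426  1292^2364=1626  1292^2365=806  1292^2366=1195
  1292^2367=2147  1292^2368=172  1292^2369=914  1292^2370=568  1292^2371=1074
  1292^2372=732  1292^2373=1488  1292^2374=2017  1292^2375=1883  1292^2376=885
  1292^2377=2444
Found 2444 at exponent 2377.

2377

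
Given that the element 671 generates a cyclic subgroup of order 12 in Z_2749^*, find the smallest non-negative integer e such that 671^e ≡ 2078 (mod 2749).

7

Successive powers of 671 modulo 2749:
  671^0=1  671^1=671  671^2=2154  671^3=2109  671^4=2153  671^5=1438
  671^6=2748  671^7=2078
So 671^7 ≡ 2078 (mod 2749), giving e = 7.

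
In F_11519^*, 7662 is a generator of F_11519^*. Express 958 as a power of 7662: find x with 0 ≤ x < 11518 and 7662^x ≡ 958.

1017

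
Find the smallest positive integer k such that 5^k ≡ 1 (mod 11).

5

The order of 5 must divide p − 1 = 10 = 2 · 5.
Divisors: 1, 2, 5, 10.
Check each in increasing order: 5^1 ≡ 5;  5^2 ≡ 3;  5^5 ≡ 1.
Smallest exponent giving 1 is 5.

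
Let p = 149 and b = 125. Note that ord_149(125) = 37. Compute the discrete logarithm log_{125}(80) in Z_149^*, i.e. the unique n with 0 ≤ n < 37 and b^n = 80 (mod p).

16

Successive powers of 125 modulo 149:
  125^0=1  125^1=125  125^2=129  125^3=33  125^4=102  125^5=85
  125^6=46  125^7=88  125^8=123  125^9=28  125^10=73  125^11=36
  125^12=30  125^13=25  125^14=145  125^15=96  125^16=80
So 125^16 ≡ 80 (mod 149), giving n = 16.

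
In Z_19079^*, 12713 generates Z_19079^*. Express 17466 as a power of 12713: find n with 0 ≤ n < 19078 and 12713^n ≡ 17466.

10279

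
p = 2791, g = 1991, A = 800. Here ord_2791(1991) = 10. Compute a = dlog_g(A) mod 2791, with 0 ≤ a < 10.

Successive powers of 1991 modulo 2791:
  1991^0=1  1991^1=1991  1991^2=861  1991^3=577  1991^4=1706  1991^5=2790
  1991^6=800
So 1991^6 ≡ 800 (mod 2791), giving a = 6.

6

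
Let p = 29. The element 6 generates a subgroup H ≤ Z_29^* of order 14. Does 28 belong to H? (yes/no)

28 ∈ ⟨6⟩ iff 28^14 ≡ 1 (mod 29), since |⟨6⟩| = 14.
28^14 mod 29 = 1.
Since 1 = 1, 28 lies in the subgroup.

yes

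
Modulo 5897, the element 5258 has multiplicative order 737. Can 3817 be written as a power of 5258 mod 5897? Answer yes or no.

no

3817 ∈ ⟨5258⟩ iff 3817^737 ≡ 1 (mod 5897), since |⟨5258⟩| = 737.
3817^737 mod 5897 = 5354.
Since 5354 ≠ 1, 3817 does not lie in the subgroup.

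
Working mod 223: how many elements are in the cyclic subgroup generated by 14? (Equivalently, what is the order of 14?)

The order of 14 must divide p − 1 = 222 = 2 · 3 · 37.
Divisors: 1, 2, 3, 6, 37, 74, 111, 222.
Check each in increasing order: 14^1 ≡ 14;  14^2 ≡ 196;  14^3 ≡ 68;  14^6 ≡ 164;  14^37 ≡ 1.
Smallest exponent giving 1 is 37.

37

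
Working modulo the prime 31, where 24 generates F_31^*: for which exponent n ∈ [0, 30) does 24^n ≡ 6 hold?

25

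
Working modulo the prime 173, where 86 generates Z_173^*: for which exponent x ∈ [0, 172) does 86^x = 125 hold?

141

Baby-step giant-step with m = ceil(sqrt(172)) = 14.
Baby table (86^j mod 173 for j=0..13):
  0:1  1:86  2:130  3:108  4:119  5:27  6:73  7:50
  8:148  9:99  10:37  11:68  12:139  13:17
Giant step factor: 86^(-14) ≡ 122 (mod 173).
Scan 125·122^i mod 173 for i = 0, 1, …:
  i=0: 125   i=1: 26   i=2: 58   i=3: 156
  i=4: 2   i=5: 71   i=6: 12   i=7: 80
  i=8: 72   i=9: 134   i=10: 86
Match at i=10, j=1: x = 10·14 + 1 = 141.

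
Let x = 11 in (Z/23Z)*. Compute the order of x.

The order of 11 must divide p − 1 = 22 = 2 · 11.
Divisors: 1, 2, 11, 22.
Check each in increasing order: 11^1 ≡ 11;  11^2 ≡ 6;  11^11 ≡ 22;  11^22 ≡ 1.
Smallest exponent giving 1 is 22.

22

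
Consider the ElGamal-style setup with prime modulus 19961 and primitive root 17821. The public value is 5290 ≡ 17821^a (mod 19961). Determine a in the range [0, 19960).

Baby-step giant-step with m = ceil(sqrt(19960)) = 142.
Baby table (17821^j mod 19961 for j=0..141):
  0:1  1:17821  2:8531  3:7975  4:155  5:7637  6:4879  7:18504
  8:4064  9:6036  10:17688  11:13697  12:11129  13:17374  14:6983  15:7169
  16:8349  17:18196  18:4471  19:13340  20:16591  21:5879  22:14331  23:11717
  24:16597  25:13000  26:5634  27:19645  28:17527  29:18900  30:14947  31:10903
  32:1989  33:15194  34:1309  35:13241  36:8880  37:19633  38:3285  39:16333
  40:19052  41:9043  42:10150  43:16529  44:18793  45:4395  46:16292  47:6987
  48:18570  49:2551  50:10174  51:5091  52:3966  53:16146  54:51  55:10626
  56:15900  57:7505  58:7905  59:10228  60:9297  61:5537  62:7654  63:8421
  64:3843  65:19873  66:8671  67:7790  68:16796  69:6321  70:6618  71:9790
  72:8450  73:1666  74:7779  75:414  76:12285  77:18698  78:8085  79:4287
  80:7880  81:3845  82:15593  83:5772  84:3779  85:17106  86:1634  87:16376
  88:6876  89:16578  90:13738  91:3233  92:7847  93:14582  94:13524  95:2090
  96:18625  97:4617  98:315  99:4574  100:12491  101:17000  102:8903  103:10335
  104:19849  105:148  106:2656  107:5045  108:2601  109:2979  110:12460  111:3496
  112:3935  113:2642  114:15044  115:2933  116:11095  117:10290  118:16344  119:15473
  120:3079  121:18031  122:18234  123:2995  124:18142  125:265  126:11769  127:5122
  128:17470  129:1153  130:7744  131:15431  132:13115  133:19027  134:2660  135:16446
  136:16764  137:14918  138:13080  139:14083  140:3490  141:16775
Giant step factor: 17821^(-142) ≡ 14833 (mod 19961).
Scan 5290·14833^i mod 19961 for i = 0, 1, …:
  i=0: 5290   i=1: 19840   i=2: 1697   i=3: 780
  i=4: 12321   i=5: 14438   i=6: 17246   i=7: 9703
  i=8: 5789   i=9: 15976     …   i=103: 17302
  i=104: 1989
Match at i=104, j=32: a = 104·142 + 32 = 14800.

14800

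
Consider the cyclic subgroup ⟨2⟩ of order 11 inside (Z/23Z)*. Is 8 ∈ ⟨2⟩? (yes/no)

⟨2⟩ has order 11; its elements mod 23 are {1, 2, 3, 4, 6, 8, 9, 12, 13, 16, 18}.
8 is in this set.

yes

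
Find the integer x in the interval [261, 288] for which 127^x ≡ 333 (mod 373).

266

Compute 127^261 mod 373 = 67, then multiply by 127 repeatedly:
  127^261=67  127^262=303  127^263=62  127^264=41  127^265=358
  127^266=333
Found 333 at exponent 266.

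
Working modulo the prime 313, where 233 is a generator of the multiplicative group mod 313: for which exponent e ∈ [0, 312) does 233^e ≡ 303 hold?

127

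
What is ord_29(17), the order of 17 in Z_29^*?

4

The order of 17 must divide p − 1 = 28 = 2^2 · 7.
Divisors: 1, 2, 4, 7, 14, 28.
Check each in increasing order: 17^1 ≡ 17;  17^2 ≡ 28;  17^4 ≡ 1.
Smallest exponent giving 1 is 4.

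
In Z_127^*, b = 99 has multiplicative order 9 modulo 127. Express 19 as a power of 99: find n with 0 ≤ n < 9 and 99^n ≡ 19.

3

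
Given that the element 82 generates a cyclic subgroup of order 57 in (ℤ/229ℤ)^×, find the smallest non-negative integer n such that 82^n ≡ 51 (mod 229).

Baby-step giant-step with m = ceil(sqrt(57)) = 8.
Baby table (82^j mod 229 for j=0..7):
  0:1  1:82  2:83  3:165  4:19  5:184  6:203  7:158
Giant step factor: 82^(-8) ≡ 144 (mod 229).
Scan 51·144^i mod 229 for i = 0, 1, …:
  i=0: 51   i=1: 16   i=2: 14   i=3: 184
Match at i=3, j=5: n = 3·8 + 5 = 29.

29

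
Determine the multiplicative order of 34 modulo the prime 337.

The order of 34 must divide p − 1 = 336 = 2^4 · 3 · 7.
Divisors: 1, 2, 3, 4, 6, 7, 8, 12, 14, 16, 21, 24, 28, 42, 48, 56, 84, 112, 168, 336.
Check each in increasing order: 34^1 ≡ 34;  34^2 ≡ 145;  34^3 ≡ 212;  34^4 ≡ 131;  34^6 ≡ 123;  34^7 ≡ 138;  34^8 ≡ 311;  34^12 ≡ 301;  34^14 ≡ 172;  34^16 ≡ 2;  34^21 ≡ 146;  34^24 ≡ 285;  34^28 ≡ 265;  34^42 ≡ 85;  34^48 ≡ 8;  34^56 ≡ 129;  34^84 ≡ 148;  34^112 ≡ 128;  34^168 ≡ 336;  34^336 ≡ 1.
Smallest exponent giving 1 is 336.

336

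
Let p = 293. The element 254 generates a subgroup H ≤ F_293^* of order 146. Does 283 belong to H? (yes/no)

yes

283 ∈ ⟨254⟩ iff 283^146 ≡ 1 (mod 293), since |⟨254⟩| = 146.
283^146 mod 293 = 1.
Since 1 = 1, 283 lies in the subgroup.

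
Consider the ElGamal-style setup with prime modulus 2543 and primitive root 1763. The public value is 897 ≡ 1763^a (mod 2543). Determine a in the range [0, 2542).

Baby-step giant-step with m = ceil(sqrt(2542)) = 51.
Baby table (1763^j mod 2543 for j=0..50):
  0:1  1:1763  2:623  3:2316  4:1593  5:987  6:669  7:2038
  8:2278  9:717  10:200  11:1666  12:2536  13:374  14:725  15:1589
  16:1564  17:720  18:403  19:992  20:1855  21:67  22:1143  23:1053
  24:49  25:2468  26:11  27:1592  28:1767  29:46  30:2265  31:685
  32:2273  33:2074  34:2171  35:258  36:2200  37:525  38:2466  39:1571
  40:346  41:2221  42:1946  43:291  44:1890  45:740  46:61  47:737
  48:2401  49:1411  50:539
Giant step factor: 1763^(-51) ≡ 561 (mod 2543).
Scan 897·561^i mod 2543 for i = 0, 1, …:
  i=0: 897   i=1: 2246   i=2: 1221   i=3: 914
  i=4: 1611   i=5: 1006   i=6: 2363   i=7: 740
Match at i=7, j=45: a = 7·51 + 45 = 402.

402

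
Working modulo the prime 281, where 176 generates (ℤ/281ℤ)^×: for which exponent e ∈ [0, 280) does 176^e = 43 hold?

228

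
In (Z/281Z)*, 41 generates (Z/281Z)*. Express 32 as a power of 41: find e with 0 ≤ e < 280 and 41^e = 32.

Baby-step giant-step with m = ceil(sqrt(280)) = 17.
Baby table (41^j mod 281 for j=0..16):
  0:1  1:41  2:276  3:76  4:25  5:182  6:156  7:214
  8:63  9:54  10:247  11:11  12:170  13:226  14:274  15:275
  16:35
Giant step factor: 41^(-17) ≡ 178 (mod 281).
Scan 32·178^i mod 281 for i = 0, 1, …:
  i=0: 32   i=1: 76
Match at i=1, j=3: e = 1·17 + 3 = 20.

20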